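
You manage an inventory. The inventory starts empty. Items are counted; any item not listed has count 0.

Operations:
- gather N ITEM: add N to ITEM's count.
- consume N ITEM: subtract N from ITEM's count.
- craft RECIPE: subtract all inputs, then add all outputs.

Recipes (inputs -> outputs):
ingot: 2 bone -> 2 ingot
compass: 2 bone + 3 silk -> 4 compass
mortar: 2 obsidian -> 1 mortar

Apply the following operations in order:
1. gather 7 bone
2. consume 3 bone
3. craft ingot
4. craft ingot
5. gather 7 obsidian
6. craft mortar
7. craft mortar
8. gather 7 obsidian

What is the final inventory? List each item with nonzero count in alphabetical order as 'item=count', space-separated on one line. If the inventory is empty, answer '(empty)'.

After 1 (gather 7 bone): bone=7
After 2 (consume 3 bone): bone=4
After 3 (craft ingot): bone=2 ingot=2
After 4 (craft ingot): ingot=4
After 5 (gather 7 obsidian): ingot=4 obsidian=7
After 6 (craft mortar): ingot=4 mortar=1 obsidian=5
After 7 (craft mortar): ingot=4 mortar=2 obsidian=3
After 8 (gather 7 obsidian): ingot=4 mortar=2 obsidian=10

Answer: ingot=4 mortar=2 obsidian=10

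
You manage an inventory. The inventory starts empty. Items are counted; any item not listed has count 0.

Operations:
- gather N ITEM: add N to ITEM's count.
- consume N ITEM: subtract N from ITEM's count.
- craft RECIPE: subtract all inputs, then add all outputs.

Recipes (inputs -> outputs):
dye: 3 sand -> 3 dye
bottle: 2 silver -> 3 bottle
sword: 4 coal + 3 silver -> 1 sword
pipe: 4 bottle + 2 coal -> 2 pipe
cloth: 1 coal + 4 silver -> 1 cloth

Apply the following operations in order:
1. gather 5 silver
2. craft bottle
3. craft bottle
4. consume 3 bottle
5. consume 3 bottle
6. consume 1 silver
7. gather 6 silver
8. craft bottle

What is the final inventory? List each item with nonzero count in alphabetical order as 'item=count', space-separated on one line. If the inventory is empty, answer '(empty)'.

Answer: bottle=3 silver=4

Derivation:
After 1 (gather 5 silver): silver=5
After 2 (craft bottle): bottle=3 silver=3
After 3 (craft bottle): bottle=6 silver=1
After 4 (consume 3 bottle): bottle=3 silver=1
After 5 (consume 3 bottle): silver=1
After 6 (consume 1 silver): (empty)
After 7 (gather 6 silver): silver=6
After 8 (craft bottle): bottle=3 silver=4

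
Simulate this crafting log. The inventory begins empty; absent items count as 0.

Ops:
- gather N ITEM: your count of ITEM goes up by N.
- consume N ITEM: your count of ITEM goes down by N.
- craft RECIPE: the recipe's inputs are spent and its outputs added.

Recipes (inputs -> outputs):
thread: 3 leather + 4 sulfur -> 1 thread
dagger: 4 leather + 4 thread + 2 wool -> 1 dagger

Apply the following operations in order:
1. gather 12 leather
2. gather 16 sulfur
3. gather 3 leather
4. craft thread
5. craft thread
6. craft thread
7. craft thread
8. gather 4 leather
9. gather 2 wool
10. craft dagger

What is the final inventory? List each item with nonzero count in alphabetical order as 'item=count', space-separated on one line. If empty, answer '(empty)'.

Answer: dagger=1 leather=3

Derivation:
After 1 (gather 12 leather): leather=12
After 2 (gather 16 sulfur): leather=12 sulfur=16
After 3 (gather 3 leather): leather=15 sulfur=16
After 4 (craft thread): leather=12 sulfur=12 thread=1
After 5 (craft thread): leather=9 sulfur=8 thread=2
After 6 (craft thread): leather=6 sulfur=4 thread=3
After 7 (craft thread): leather=3 thread=4
After 8 (gather 4 leather): leather=7 thread=4
After 9 (gather 2 wool): leather=7 thread=4 wool=2
After 10 (craft dagger): dagger=1 leather=3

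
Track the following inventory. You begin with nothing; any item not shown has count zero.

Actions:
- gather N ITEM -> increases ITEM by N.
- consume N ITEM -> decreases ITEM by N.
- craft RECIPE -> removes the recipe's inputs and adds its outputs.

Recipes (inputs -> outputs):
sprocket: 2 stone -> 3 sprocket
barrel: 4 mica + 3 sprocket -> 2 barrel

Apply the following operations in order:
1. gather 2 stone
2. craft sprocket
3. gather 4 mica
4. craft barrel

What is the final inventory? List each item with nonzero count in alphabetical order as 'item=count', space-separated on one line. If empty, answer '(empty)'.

After 1 (gather 2 stone): stone=2
After 2 (craft sprocket): sprocket=3
After 3 (gather 4 mica): mica=4 sprocket=3
After 4 (craft barrel): barrel=2

Answer: barrel=2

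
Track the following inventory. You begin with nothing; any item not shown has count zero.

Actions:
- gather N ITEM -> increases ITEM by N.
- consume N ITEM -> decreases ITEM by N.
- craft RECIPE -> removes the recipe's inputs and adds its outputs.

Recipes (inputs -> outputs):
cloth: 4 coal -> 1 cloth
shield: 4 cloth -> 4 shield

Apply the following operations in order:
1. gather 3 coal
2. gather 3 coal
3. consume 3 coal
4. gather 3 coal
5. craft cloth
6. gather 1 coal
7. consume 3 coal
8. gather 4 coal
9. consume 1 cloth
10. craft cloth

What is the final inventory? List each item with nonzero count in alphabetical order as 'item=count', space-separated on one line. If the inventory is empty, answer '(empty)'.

After 1 (gather 3 coal): coal=3
After 2 (gather 3 coal): coal=6
After 3 (consume 3 coal): coal=3
After 4 (gather 3 coal): coal=6
After 5 (craft cloth): cloth=1 coal=2
After 6 (gather 1 coal): cloth=1 coal=3
After 7 (consume 3 coal): cloth=1
After 8 (gather 4 coal): cloth=1 coal=4
After 9 (consume 1 cloth): coal=4
After 10 (craft cloth): cloth=1

Answer: cloth=1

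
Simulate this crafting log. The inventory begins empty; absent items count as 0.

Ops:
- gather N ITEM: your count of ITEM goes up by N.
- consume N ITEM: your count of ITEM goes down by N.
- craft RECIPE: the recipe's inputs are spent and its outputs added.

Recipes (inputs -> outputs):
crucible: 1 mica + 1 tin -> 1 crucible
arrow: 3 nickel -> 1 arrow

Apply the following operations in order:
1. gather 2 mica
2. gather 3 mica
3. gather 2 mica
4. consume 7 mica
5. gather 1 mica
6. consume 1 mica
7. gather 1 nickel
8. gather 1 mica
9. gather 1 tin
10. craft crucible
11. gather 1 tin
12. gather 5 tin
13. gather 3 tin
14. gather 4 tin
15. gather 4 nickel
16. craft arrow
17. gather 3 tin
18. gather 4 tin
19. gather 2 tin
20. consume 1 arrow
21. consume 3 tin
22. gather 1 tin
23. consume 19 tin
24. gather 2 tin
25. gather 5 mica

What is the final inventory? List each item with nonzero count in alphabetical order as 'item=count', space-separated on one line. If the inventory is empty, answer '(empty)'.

After 1 (gather 2 mica): mica=2
After 2 (gather 3 mica): mica=5
After 3 (gather 2 mica): mica=7
After 4 (consume 7 mica): (empty)
After 5 (gather 1 mica): mica=1
After 6 (consume 1 mica): (empty)
After 7 (gather 1 nickel): nickel=1
After 8 (gather 1 mica): mica=1 nickel=1
After 9 (gather 1 tin): mica=1 nickel=1 tin=1
After 10 (craft crucible): crucible=1 nickel=1
After 11 (gather 1 tin): crucible=1 nickel=1 tin=1
After 12 (gather 5 tin): crucible=1 nickel=1 tin=6
After 13 (gather 3 tin): crucible=1 nickel=1 tin=9
After 14 (gather 4 tin): crucible=1 nickel=1 tin=13
After 15 (gather 4 nickel): crucible=1 nickel=5 tin=13
After 16 (craft arrow): arrow=1 crucible=1 nickel=2 tin=13
After 17 (gather 3 tin): arrow=1 crucible=1 nickel=2 tin=16
After 18 (gather 4 tin): arrow=1 crucible=1 nickel=2 tin=20
After 19 (gather 2 tin): arrow=1 crucible=1 nickel=2 tin=22
After 20 (consume 1 arrow): crucible=1 nickel=2 tin=22
After 21 (consume 3 tin): crucible=1 nickel=2 tin=19
After 22 (gather 1 tin): crucible=1 nickel=2 tin=20
After 23 (consume 19 tin): crucible=1 nickel=2 tin=1
After 24 (gather 2 tin): crucible=1 nickel=2 tin=3
After 25 (gather 5 mica): crucible=1 mica=5 nickel=2 tin=3

Answer: crucible=1 mica=5 nickel=2 tin=3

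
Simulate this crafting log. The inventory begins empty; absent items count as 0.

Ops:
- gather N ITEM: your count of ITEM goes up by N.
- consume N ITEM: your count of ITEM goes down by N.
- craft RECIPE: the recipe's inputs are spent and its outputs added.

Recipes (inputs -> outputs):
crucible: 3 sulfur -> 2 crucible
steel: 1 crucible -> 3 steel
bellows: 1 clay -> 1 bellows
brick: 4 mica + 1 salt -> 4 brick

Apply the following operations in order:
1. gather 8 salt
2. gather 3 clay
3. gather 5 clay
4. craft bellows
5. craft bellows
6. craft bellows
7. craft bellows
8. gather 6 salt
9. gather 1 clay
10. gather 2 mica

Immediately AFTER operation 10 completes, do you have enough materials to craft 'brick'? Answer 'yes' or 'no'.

After 1 (gather 8 salt): salt=8
After 2 (gather 3 clay): clay=3 salt=8
After 3 (gather 5 clay): clay=8 salt=8
After 4 (craft bellows): bellows=1 clay=7 salt=8
After 5 (craft bellows): bellows=2 clay=6 salt=8
After 6 (craft bellows): bellows=3 clay=5 salt=8
After 7 (craft bellows): bellows=4 clay=4 salt=8
After 8 (gather 6 salt): bellows=4 clay=4 salt=14
After 9 (gather 1 clay): bellows=4 clay=5 salt=14
After 10 (gather 2 mica): bellows=4 clay=5 mica=2 salt=14

Answer: no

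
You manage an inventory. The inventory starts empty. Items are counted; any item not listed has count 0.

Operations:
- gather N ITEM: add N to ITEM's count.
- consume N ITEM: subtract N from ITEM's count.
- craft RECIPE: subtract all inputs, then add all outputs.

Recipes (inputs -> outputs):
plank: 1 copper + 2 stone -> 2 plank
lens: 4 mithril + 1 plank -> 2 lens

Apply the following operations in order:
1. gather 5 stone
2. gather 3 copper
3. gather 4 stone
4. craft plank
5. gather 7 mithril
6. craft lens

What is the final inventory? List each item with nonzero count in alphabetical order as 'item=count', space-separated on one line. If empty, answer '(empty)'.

After 1 (gather 5 stone): stone=5
After 2 (gather 3 copper): copper=3 stone=5
After 3 (gather 4 stone): copper=3 stone=9
After 4 (craft plank): copper=2 plank=2 stone=7
After 5 (gather 7 mithril): copper=2 mithril=7 plank=2 stone=7
After 6 (craft lens): copper=2 lens=2 mithril=3 plank=1 stone=7

Answer: copper=2 lens=2 mithril=3 plank=1 stone=7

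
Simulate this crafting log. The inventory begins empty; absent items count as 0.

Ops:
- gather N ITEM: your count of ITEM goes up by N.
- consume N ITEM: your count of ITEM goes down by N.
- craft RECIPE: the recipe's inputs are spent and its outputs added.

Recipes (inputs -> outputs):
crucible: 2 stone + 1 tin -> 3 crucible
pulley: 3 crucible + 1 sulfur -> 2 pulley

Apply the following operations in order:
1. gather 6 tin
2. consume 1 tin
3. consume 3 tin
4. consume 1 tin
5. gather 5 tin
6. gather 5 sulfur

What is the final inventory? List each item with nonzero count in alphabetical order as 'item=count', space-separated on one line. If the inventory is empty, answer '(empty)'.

After 1 (gather 6 tin): tin=6
After 2 (consume 1 tin): tin=5
After 3 (consume 3 tin): tin=2
After 4 (consume 1 tin): tin=1
After 5 (gather 5 tin): tin=6
After 6 (gather 5 sulfur): sulfur=5 tin=6

Answer: sulfur=5 tin=6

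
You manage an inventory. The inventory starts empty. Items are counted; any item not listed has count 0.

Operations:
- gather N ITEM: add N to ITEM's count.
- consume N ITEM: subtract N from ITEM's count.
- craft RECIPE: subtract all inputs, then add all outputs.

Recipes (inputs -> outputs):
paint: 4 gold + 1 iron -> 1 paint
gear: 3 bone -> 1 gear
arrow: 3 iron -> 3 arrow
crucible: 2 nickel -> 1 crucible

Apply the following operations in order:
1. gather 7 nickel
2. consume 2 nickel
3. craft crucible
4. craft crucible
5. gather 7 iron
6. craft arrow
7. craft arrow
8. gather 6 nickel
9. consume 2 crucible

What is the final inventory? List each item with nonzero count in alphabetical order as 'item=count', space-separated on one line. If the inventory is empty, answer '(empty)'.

After 1 (gather 7 nickel): nickel=7
After 2 (consume 2 nickel): nickel=5
After 3 (craft crucible): crucible=1 nickel=3
After 4 (craft crucible): crucible=2 nickel=1
After 5 (gather 7 iron): crucible=2 iron=7 nickel=1
After 6 (craft arrow): arrow=3 crucible=2 iron=4 nickel=1
After 7 (craft arrow): arrow=6 crucible=2 iron=1 nickel=1
After 8 (gather 6 nickel): arrow=6 crucible=2 iron=1 nickel=7
After 9 (consume 2 crucible): arrow=6 iron=1 nickel=7

Answer: arrow=6 iron=1 nickel=7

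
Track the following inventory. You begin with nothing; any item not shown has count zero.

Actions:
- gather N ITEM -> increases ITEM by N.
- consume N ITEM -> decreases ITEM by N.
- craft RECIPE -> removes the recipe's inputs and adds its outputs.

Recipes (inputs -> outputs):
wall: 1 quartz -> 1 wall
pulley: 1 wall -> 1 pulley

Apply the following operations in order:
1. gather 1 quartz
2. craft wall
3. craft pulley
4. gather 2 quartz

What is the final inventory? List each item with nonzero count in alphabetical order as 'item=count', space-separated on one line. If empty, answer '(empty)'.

After 1 (gather 1 quartz): quartz=1
After 2 (craft wall): wall=1
After 3 (craft pulley): pulley=1
After 4 (gather 2 quartz): pulley=1 quartz=2

Answer: pulley=1 quartz=2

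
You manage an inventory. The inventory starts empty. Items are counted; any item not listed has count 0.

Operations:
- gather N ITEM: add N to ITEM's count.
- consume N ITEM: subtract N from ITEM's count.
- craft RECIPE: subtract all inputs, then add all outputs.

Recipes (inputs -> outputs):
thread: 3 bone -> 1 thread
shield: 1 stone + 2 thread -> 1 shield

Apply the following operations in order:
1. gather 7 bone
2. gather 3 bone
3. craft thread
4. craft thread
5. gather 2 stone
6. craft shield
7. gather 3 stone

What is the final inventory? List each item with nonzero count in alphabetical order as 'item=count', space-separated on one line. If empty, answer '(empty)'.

After 1 (gather 7 bone): bone=7
After 2 (gather 3 bone): bone=10
After 3 (craft thread): bone=7 thread=1
After 4 (craft thread): bone=4 thread=2
After 5 (gather 2 stone): bone=4 stone=2 thread=2
After 6 (craft shield): bone=4 shield=1 stone=1
After 7 (gather 3 stone): bone=4 shield=1 stone=4

Answer: bone=4 shield=1 stone=4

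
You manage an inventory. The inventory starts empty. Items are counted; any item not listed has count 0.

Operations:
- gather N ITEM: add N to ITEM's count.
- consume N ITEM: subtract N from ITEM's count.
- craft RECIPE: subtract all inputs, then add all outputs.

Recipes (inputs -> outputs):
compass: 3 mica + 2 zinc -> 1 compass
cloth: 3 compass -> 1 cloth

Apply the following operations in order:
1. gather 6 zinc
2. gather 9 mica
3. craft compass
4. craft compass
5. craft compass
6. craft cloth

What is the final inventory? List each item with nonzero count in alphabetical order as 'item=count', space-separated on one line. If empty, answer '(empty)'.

After 1 (gather 6 zinc): zinc=6
After 2 (gather 9 mica): mica=9 zinc=6
After 3 (craft compass): compass=1 mica=6 zinc=4
After 4 (craft compass): compass=2 mica=3 zinc=2
After 5 (craft compass): compass=3
After 6 (craft cloth): cloth=1

Answer: cloth=1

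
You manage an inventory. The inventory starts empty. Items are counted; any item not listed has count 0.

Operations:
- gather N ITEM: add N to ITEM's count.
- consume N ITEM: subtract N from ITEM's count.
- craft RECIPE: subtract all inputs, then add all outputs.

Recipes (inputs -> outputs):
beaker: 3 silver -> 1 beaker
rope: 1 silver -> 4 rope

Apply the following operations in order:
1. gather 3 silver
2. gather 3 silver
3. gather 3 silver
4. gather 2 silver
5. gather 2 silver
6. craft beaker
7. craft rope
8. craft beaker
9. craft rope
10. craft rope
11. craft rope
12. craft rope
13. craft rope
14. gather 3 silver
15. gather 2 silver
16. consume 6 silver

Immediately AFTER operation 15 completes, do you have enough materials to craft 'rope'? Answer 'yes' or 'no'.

After 1 (gather 3 silver): silver=3
After 2 (gather 3 silver): silver=6
After 3 (gather 3 silver): silver=9
After 4 (gather 2 silver): silver=11
After 5 (gather 2 silver): silver=13
After 6 (craft beaker): beaker=1 silver=10
After 7 (craft rope): beaker=1 rope=4 silver=9
After 8 (craft beaker): beaker=2 rope=4 silver=6
After 9 (craft rope): beaker=2 rope=8 silver=5
After 10 (craft rope): beaker=2 rope=12 silver=4
After 11 (craft rope): beaker=2 rope=16 silver=3
After 12 (craft rope): beaker=2 rope=20 silver=2
After 13 (craft rope): beaker=2 rope=24 silver=1
After 14 (gather 3 silver): beaker=2 rope=24 silver=4
After 15 (gather 2 silver): beaker=2 rope=24 silver=6

Answer: yes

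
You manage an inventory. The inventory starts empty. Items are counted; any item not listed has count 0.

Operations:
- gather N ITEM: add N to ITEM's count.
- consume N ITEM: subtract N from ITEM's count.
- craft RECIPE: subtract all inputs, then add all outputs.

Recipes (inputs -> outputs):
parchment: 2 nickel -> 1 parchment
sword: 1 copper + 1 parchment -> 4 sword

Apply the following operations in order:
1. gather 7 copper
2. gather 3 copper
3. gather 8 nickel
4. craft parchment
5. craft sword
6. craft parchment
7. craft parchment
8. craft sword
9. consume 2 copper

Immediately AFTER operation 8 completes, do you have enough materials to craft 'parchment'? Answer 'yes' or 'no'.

Answer: yes

Derivation:
After 1 (gather 7 copper): copper=7
After 2 (gather 3 copper): copper=10
After 3 (gather 8 nickel): copper=10 nickel=8
After 4 (craft parchment): copper=10 nickel=6 parchment=1
After 5 (craft sword): copper=9 nickel=6 sword=4
After 6 (craft parchment): copper=9 nickel=4 parchment=1 sword=4
After 7 (craft parchment): copper=9 nickel=2 parchment=2 sword=4
After 8 (craft sword): copper=8 nickel=2 parchment=1 sword=8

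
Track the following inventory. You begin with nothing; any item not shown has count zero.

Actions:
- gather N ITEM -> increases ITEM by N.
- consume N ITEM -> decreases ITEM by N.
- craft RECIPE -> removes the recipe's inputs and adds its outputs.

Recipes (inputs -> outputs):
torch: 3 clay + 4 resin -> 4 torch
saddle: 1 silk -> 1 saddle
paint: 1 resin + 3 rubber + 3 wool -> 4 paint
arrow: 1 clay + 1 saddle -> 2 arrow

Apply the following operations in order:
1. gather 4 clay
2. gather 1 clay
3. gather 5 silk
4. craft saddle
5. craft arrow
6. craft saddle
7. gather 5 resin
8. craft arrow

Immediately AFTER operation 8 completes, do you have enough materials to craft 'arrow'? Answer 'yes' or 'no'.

Answer: no

Derivation:
After 1 (gather 4 clay): clay=4
After 2 (gather 1 clay): clay=5
After 3 (gather 5 silk): clay=5 silk=5
After 4 (craft saddle): clay=5 saddle=1 silk=4
After 5 (craft arrow): arrow=2 clay=4 silk=4
After 6 (craft saddle): arrow=2 clay=4 saddle=1 silk=3
After 7 (gather 5 resin): arrow=2 clay=4 resin=5 saddle=1 silk=3
After 8 (craft arrow): arrow=4 clay=3 resin=5 silk=3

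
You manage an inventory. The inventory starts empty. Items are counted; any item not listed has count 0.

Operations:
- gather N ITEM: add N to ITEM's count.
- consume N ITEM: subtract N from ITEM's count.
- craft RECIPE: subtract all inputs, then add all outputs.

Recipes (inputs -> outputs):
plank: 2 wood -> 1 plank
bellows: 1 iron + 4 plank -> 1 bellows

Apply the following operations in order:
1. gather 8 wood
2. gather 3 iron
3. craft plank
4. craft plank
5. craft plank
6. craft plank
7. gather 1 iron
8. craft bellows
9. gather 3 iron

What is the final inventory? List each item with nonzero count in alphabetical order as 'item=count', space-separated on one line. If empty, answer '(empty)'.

Answer: bellows=1 iron=6

Derivation:
After 1 (gather 8 wood): wood=8
After 2 (gather 3 iron): iron=3 wood=8
After 3 (craft plank): iron=3 plank=1 wood=6
After 4 (craft plank): iron=3 plank=2 wood=4
After 5 (craft plank): iron=3 plank=3 wood=2
After 6 (craft plank): iron=3 plank=4
After 7 (gather 1 iron): iron=4 plank=4
After 8 (craft bellows): bellows=1 iron=3
After 9 (gather 3 iron): bellows=1 iron=6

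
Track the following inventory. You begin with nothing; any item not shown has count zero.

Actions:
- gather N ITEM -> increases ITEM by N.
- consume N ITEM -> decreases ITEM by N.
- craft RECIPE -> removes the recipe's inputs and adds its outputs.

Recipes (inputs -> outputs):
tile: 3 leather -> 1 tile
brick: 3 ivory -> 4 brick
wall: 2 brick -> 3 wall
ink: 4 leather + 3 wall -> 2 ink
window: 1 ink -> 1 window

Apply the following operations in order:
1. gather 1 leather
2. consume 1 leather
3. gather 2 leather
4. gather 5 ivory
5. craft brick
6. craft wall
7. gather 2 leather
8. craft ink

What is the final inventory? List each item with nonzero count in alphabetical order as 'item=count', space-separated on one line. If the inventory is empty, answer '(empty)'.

After 1 (gather 1 leather): leather=1
After 2 (consume 1 leather): (empty)
After 3 (gather 2 leather): leather=2
After 4 (gather 5 ivory): ivory=5 leather=2
After 5 (craft brick): brick=4 ivory=2 leather=2
After 6 (craft wall): brick=2 ivory=2 leather=2 wall=3
After 7 (gather 2 leather): brick=2 ivory=2 leather=4 wall=3
After 8 (craft ink): brick=2 ink=2 ivory=2

Answer: brick=2 ink=2 ivory=2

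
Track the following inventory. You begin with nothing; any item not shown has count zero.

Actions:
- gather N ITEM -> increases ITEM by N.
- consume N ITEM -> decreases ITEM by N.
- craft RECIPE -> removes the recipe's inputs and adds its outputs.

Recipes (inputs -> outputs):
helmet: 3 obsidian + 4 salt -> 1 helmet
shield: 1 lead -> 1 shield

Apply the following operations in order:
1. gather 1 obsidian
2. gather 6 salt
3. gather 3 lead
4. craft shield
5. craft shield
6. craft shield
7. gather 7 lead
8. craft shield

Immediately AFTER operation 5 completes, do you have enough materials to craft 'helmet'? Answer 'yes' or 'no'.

Answer: no

Derivation:
After 1 (gather 1 obsidian): obsidian=1
After 2 (gather 6 salt): obsidian=1 salt=6
After 3 (gather 3 lead): lead=3 obsidian=1 salt=6
After 4 (craft shield): lead=2 obsidian=1 salt=6 shield=1
After 5 (craft shield): lead=1 obsidian=1 salt=6 shield=2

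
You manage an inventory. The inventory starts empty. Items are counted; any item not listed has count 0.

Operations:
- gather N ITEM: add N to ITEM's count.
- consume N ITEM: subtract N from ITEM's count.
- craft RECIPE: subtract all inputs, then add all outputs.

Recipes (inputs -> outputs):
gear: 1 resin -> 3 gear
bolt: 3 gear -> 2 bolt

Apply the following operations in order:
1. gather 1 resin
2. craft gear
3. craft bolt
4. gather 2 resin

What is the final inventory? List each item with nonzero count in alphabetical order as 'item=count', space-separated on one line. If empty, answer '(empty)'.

After 1 (gather 1 resin): resin=1
After 2 (craft gear): gear=3
After 3 (craft bolt): bolt=2
After 4 (gather 2 resin): bolt=2 resin=2

Answer: bolt=2 resin=2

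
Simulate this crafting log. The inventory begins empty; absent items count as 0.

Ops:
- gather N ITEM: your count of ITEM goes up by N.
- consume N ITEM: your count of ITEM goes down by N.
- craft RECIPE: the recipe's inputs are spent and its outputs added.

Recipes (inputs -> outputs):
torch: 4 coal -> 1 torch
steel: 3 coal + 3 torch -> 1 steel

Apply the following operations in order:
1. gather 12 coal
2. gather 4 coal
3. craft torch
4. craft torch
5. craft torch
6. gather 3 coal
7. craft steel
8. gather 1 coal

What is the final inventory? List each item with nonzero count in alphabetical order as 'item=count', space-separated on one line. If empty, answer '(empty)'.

After 1 (gather 12 coal): coal=12
After 2 (gather 4 coal): coal=16
After 3 (craft torch): coal=12 torch=1
After 4 (craft torch): coal=8 torch=2
After 5 (craft torch): coal=4 torch=3
After 6 (gather 3 coal): coal=7 torch=3
After 7 (craft steel): coal=4 steel=1
After 8 (gather 1 coal): coal=5 steel=1

Answer: coal=5 steel=1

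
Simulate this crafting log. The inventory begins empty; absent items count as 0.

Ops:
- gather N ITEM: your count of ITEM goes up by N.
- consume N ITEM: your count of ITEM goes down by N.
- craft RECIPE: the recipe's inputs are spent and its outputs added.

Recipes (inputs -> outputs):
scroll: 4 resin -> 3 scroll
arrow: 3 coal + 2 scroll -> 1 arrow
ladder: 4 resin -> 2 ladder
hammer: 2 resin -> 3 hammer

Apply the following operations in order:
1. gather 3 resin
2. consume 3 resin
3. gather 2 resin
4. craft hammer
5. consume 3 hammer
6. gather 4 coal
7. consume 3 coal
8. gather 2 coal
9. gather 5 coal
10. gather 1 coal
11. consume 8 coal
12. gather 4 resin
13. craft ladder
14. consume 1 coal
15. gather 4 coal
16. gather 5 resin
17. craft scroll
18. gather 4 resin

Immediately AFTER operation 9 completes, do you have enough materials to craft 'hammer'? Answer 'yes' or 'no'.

After 1 (gather 3 resin): resin=3
After 2 (consume 3 resin): (empty)
After 3 (gather 2 resin): resin=2
After 4 (craft hammer): hammer=3
After 5 (consume 3 hammer): (empty)
After 6 (gather 4 coal): coal=4
After 7 (consume 3 coal): coal=1
After 8 (gather 2 coal): coal=3
After 9 (gather 5 coal): coal=8

Answer: no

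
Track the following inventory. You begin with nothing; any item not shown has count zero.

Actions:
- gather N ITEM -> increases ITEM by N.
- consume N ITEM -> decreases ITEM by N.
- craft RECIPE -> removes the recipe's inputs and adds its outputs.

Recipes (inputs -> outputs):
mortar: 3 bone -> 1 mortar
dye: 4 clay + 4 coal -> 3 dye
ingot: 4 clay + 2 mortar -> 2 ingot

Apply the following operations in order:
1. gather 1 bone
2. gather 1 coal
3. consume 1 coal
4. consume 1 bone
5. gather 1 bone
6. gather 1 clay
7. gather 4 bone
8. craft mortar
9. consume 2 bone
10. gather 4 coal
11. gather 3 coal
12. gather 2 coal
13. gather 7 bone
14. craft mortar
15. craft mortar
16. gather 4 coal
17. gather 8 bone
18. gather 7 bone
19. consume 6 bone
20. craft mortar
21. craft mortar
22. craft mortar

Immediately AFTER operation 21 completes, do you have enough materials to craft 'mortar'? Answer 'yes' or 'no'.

Answer: yes

Derivation:
After 1 (gather 1 bone): bone=1
After 2 (gather 1 coal): bone=1 coal=1
After 3 (consume 1 coal): bone=1
After 4 (consume 1 bone): (empty)
After 5 (gather 1 bone): bone=1
After 6 (gather 1 clay): bone=1 clay=1
After 7 (gather 4 bone): bone=5 clay=1
After 8 (craft mortar): bone=2 clay=1 mortar=1
After 9 (consume 2 bone): clay=1 mortar=1
After 10 (gather 4 coal): clay=1 coal=4 mortar=1
After 11 (gather 3 coal): clay=1 coal=7 mortar=1
After 12 (gather 2 coal): clay=1 coal=9 mortar=1
After 13 (gather 7 bone): bone=7 clay=1 coal=9 mortar=1
After 14 (craft mortar): bone=4 clay=1 coal=9 mortar=2
After 15 (craft mortar): bone=1 clay=1 coal=9 mortar=3
After 16 (gather 4 coal): bone=1 clay=1 coal=13 mortar=3
After 17 (gather 8 bone): bone=9 clay=1 coal=13 mortar=3
After 18 (gather 7 bone): bone=16 clay=1 coal=13 mortar=3
After 19 (consume 6 bone): bone=10 clay=1 coal=13 mortar=3
After 20 (craft mortar): bone=7 clay=1 coal=13 mortar=4
After 21 (craft mortar): bone=4 clay=1 coal=13 mortar=5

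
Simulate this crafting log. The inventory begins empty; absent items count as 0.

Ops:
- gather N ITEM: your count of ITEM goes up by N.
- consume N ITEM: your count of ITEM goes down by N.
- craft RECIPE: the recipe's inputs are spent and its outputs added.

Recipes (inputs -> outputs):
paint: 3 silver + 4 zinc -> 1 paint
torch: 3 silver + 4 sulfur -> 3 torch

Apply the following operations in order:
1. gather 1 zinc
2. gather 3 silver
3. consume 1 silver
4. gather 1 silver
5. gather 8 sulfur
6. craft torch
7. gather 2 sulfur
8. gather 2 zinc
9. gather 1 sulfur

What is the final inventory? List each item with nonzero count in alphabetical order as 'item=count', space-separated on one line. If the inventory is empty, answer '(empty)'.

After 1 (gather 1 zinc): zinc=1
After 2 (gather 3 silver): silver=3 zinc=1
After 3 (consume 1 silver): silver=2 zinc=1
After 4 (gather 1 silver): silver=3 zinc=1
After 5 (gather 8 sulfur): silver=3 sulfur=8 zinc=1
After 6 (craft torch): sulfur=4 torch=3 zinc=1
After 7 (gather 2 sulfur): sulfur=6 torch=3 zinc=1
After 8 (gather 2 zinc): sulfur=6 torch=3 zinc=3
After 9 (gather 1 sulfur): sulfur=7 torch=3 zinc=3

Answer: sulfur=7 torch=3 zinc=3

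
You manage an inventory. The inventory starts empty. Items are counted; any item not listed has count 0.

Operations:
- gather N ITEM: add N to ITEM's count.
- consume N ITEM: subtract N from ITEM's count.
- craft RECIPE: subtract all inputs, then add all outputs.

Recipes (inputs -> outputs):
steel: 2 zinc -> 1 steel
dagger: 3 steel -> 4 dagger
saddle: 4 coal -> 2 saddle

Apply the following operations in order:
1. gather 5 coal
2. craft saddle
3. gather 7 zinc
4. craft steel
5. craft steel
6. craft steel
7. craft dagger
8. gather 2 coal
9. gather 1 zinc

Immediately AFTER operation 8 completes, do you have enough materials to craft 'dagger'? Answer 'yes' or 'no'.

Answer: no

Derivation:
After 1 (gather 5 coal): coal=5
After 2 (craft saddle): coal=1 saddle=2
After 3 (gather 7 zinc): coal=1 saddle=2 zinc=7
After 4 (craft steel): coal=1 saddle=2 steel=1 zinc=5
After 5 (craft steel): coal=1 saddle=2 steel=2 zinc=3
After 6 (craft steel): coal=1 saddle=2 steel=3 zinc=1
After 7 (craft dagger): coal=1 dagger=4 saddle=2 zinc=1
After 8 (gather 2 coal): coal=3 dagger=4 saddle=2 zinc=1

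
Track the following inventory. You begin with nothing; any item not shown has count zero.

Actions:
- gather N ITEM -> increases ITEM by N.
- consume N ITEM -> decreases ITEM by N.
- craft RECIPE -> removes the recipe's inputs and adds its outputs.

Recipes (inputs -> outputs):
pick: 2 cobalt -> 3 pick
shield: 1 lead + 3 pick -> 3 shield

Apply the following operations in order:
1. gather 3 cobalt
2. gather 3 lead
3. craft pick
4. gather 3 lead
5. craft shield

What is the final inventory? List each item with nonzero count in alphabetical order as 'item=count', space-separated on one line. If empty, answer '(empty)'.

Answer: cobalt=1 lead=5 shield=3

Derivation:
After 1 (gather 3 cobalt): cobalt=3
After 2 (gather 3 lead): cobalt=3 lead=3
After 3 (craft pick): cobalt=1 lead=3 pick=3
After 4 (gather 3 lead): cobalt=1 lead=6 pick=3
After 5 (craft shield): cobalt=1 lead=5 shield=3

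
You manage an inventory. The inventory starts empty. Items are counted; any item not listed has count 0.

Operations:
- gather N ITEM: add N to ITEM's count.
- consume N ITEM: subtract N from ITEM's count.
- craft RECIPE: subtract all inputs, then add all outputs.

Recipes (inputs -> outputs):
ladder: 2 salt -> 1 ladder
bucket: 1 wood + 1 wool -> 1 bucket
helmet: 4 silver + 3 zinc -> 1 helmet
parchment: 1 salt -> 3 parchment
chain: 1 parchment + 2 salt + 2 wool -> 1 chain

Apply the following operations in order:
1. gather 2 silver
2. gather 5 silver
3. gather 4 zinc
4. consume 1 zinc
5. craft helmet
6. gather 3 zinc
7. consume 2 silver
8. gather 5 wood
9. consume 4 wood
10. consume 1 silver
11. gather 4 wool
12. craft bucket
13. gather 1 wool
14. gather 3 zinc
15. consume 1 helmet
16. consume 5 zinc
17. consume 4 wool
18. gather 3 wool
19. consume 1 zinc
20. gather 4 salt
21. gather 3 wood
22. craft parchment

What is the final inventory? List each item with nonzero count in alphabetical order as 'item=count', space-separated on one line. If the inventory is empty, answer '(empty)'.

Answer: bucket=1 parchment=3 salt=3 wood=3 wool=3

Derivation:
After 1 (gather 2 silver): silver=2
After 2 (gather 5 silver): silver=7
After 3 (gather 4 zinc): silver=7 zinc=4
After 4 (consume 1 zinc): silver=7 zinc=3
After 5 (craft helmet): helmet=1 silver=3
After 6 (gather 3 zinc): helmet=1 silver=3 zinc=3
After 7 (consume 2 silver): helmet=1 silver=1 zinc=3
After 8 (gather 5 wood): helmet=1 silver=1 wood=5 zinc=3
After 9 (consume 4 wood): helmet=1 silver=1 wood=1 zinc=3
After 10 (consume 1 silver): helmet=1 wood=1 zinc=3
After 11 (gather 4 wool): helmet=1 wood=1 wool=4 zinc=3
After 12 (craft bucket): bucket=1 helmet=1 wool=3 zinc=3
After 13 (gather 1 wool): bucket=1 helmet=1 wool=4 zinc=3
After 14 (gather 3 zinc): bucket=1 helmet=1 wool=4 zinc=6
After 15 (consume 1 helmet): bucket=1 wool=4 zinc=6
After 16 (consume 5 zinc): bucket=1 wool=4 zinc=1
After 17 (consume 4 wool): bucket=1 zinc=1
After 18 (gather 3 wool): bucket=1 wool=3 zinc=1
After 19 (consume 1 zinc): bucket=1 wool=3
After 20 (gather 4 salt): bucket=1 salt=4 wool=3
After 21 (gather 3 wood): bucket=1 salt=4 wood=3 wool=3
After 22 (craft parchment): bucket=1 parchment=3 salt=3 wood=3 wool=3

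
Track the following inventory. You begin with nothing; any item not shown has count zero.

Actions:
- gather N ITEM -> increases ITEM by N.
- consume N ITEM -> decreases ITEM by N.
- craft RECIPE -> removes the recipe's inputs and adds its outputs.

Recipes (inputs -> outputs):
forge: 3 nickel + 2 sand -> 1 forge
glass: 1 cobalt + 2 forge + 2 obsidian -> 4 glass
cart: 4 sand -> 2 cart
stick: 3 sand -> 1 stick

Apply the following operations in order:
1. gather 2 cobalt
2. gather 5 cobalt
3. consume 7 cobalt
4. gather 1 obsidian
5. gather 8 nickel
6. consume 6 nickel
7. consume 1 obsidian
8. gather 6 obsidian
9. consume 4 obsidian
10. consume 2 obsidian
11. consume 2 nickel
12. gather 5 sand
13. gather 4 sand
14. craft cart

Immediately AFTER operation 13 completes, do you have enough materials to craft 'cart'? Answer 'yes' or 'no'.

After 1 (gather 2 cobalt): cobalt=2
After 2 (gather 5 cobalt): cobalt=7
After 3 (consume 7 cobalt): (empty)
After 4 (gather 1 obsidian): obsidian=1
After 5 (gather 8 nickel): nickel=8 obsidian=1
After 6 (consume 6 nickel): nickel=2 obsidian=1
After 7 (consume 1 obsidian): nickel=2
After 8 (gather 6 obsidian): nickel=2 obsidian=6
After 9 (consume 4 obsidian): nickel=2 obsidian=2
After 10 (consume 2 obsidian): nickel=2
After 11 (consume 2 nickel): (empty)
After 12 (gather 5 sand): sand=5
After 13 (gather 4 sand): sand=9

Answer: yes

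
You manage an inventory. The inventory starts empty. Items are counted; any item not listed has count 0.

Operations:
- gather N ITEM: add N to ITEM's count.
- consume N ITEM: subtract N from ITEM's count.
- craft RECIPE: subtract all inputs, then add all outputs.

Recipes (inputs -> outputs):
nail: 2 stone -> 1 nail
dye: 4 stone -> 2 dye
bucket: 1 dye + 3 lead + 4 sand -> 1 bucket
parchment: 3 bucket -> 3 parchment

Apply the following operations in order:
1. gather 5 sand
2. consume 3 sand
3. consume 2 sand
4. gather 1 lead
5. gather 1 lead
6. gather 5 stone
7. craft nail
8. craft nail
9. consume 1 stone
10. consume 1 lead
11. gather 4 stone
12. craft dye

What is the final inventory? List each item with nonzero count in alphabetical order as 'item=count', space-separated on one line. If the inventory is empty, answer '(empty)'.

Answer: dye=2 lead=1 nail=2

Derivation:
After 1 (gather 5 sand): sand=5
After 2 (consume 3 sand): sand=2
After 3 (consume 2 sand): (empty)
After 4 (gather 1 lead): lead=1
After 5 (gather 1 lead): lead=2
After 6 (gather 5 stone): lead=2 stone=5
After 7 (craft nail): lead=2 nail=1 stone=3
After 8 (craft nail): lead=2 nail=2 stone=1
After 9 (consume 1 stone): lead=2 nail=2
After 10 (consume 1 lead): lead=1 nail=2
After 11 (gather 4 stone): lead=1 nail=2 stone=4
After 12 (craft dye): dye=2 lead=1 nail=2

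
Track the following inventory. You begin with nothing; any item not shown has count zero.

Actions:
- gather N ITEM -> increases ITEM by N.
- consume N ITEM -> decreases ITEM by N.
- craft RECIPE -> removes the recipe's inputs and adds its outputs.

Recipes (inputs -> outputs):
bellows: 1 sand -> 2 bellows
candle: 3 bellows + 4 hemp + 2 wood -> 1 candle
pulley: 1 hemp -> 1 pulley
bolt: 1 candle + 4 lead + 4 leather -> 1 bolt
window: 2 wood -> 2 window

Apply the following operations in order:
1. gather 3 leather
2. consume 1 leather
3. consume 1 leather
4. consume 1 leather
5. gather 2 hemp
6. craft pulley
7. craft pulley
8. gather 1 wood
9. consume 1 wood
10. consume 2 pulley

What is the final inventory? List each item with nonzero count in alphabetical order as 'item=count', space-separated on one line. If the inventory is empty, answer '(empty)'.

Answer: (empty)

Derivation:
After 1 (gather 3 leather): leather=3
After 2 (consume 1 leather): leather=2
After 3 (consume 1 leather): leather=1
After 4 (consume 1 leather): (empty)
After 5 (gather 2 hemp): hemp=2
After 6 (craft pulley): hemp=1 pulley=1
After 7 (craft pulley): pulley=2
After 8 (gather 1 wood): pulley=2 wood=1
After 9 (consume 1 wood): pulley=2
After 10 (consume 2 pulley): (empty)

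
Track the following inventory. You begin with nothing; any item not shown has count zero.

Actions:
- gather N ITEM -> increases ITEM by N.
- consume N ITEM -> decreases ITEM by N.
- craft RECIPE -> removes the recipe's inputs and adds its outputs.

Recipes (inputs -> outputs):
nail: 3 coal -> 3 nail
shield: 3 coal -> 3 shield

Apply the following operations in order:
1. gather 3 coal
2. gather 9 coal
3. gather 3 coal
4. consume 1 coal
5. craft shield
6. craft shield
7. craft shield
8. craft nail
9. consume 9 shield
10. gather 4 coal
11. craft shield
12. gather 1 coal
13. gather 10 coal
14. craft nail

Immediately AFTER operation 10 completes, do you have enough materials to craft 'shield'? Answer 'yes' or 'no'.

After 1 (gather 3 coal): coal=3
After 2 (gather 9 coal): coal=12
After 3 (gather 3 coal): coal=15
After 4 (consume 1 coal): coal=14
After 5 (craft shield): coal=11 shield=3
After 6 (craft shield): coal=8 shield=6
After 7 (craft shield): coal=5 shield=9
After 8 (craft nail): coal=2 nail=3 shield=9
After 9 (consume 9 shield): coal=2 nail=3
After 10 (gather 4 coal): coal=6 nail=3

Answer: yes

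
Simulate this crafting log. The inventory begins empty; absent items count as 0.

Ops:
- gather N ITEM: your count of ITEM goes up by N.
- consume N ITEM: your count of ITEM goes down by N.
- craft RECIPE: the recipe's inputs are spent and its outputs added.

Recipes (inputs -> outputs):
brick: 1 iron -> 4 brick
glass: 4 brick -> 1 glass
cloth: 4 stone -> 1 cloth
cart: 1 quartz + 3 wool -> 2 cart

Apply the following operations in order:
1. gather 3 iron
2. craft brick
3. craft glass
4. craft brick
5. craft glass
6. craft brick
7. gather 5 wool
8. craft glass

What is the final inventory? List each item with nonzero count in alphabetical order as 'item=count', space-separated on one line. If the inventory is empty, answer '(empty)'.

After 1 (gather 3 iron): iron=3
After 2 (craft brick): brick=4 iron=2
After 3 (craft glass): glass=1 iron=2
After 4 (craft brick): brick=4 glass=1 iron=1
After 5 (craft glass): glass=2 iron=1
After 6 (craft brick): brick=4 glass=2
After 7 (gather 5 wool): brick=4 glass=2 wool=5
After 8 (craft glass): glass=3 wool=5

Answer: glass=3 wool=5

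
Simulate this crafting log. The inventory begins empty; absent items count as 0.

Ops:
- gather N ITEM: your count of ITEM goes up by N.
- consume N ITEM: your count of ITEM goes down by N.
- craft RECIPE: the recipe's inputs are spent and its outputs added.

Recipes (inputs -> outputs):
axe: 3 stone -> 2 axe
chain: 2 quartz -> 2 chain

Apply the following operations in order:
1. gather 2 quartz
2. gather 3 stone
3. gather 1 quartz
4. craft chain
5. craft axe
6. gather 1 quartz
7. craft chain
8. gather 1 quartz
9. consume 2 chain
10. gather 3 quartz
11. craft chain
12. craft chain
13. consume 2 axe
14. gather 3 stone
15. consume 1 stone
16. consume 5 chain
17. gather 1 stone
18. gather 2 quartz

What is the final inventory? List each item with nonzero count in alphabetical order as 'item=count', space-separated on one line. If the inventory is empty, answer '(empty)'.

After 1 (gather 2 quartz): quartz=2
After 2 (gather 3 stone): quartz=2 stone=3
After 3 (gather 1 quartz): quartz=3 stone=3
After 4 (craft chain): chain=2 quartz=1 stone=3
After 5 (craft axe): axe=2 chain=2 quartz=1
After 6 (gather 1 quartz): axe=2 chain=2 quartz=2
After 7 (craft chain): axe=2 chain=4
After 8 (gather 1 quartz): axe=2 chain=4 quartz=1
After 9 (consume 2 chain): axe=2 chain=2 quartz=1
After 10 (gather 3 quartz): axe=2 chain=2 quartz=4
After 11 (craft chain): axe=2 chain=4 quartz=2
After 12 (craft chain): axe=2 chain=6
After 13 (consume 2 axe): chain=6
After 14 (gather 3 stone): chain=6 stone=3
After 15 (consume 1 stone): chain=6 stone=2
After 16 (consume 5 chain): chain=1 stone=2
After 17 (gather 1 stone): chain=1 stone=3
After 18 (gather 2 quartz): chain=1 quartz=2 stone=3

Answer: chain=1 quartz=2 stone=3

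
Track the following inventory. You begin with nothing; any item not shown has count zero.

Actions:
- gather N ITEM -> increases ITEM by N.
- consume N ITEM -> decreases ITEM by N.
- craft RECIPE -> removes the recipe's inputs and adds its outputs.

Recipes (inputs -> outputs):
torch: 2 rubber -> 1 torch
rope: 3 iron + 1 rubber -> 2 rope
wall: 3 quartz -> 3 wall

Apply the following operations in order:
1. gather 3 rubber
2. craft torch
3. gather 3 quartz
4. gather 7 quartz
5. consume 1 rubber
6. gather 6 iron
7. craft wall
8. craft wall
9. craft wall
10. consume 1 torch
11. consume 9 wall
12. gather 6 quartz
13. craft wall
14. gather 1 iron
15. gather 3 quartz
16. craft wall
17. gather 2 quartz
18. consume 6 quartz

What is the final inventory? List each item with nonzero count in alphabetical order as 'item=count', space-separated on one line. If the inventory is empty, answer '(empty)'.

After 1 (gather 3 rubber): rubber=3
After 2 (craft torch): rubber=1 torch=1
After 3 (gather 3 quartz): quartz=3 rubber=1 torch=1
After 4 (gather 7 quartz): quartz=10 rubber=1 torch=1
After 5 (consume 1 rubber): quartz=10 torch=1
After 6 (gather 6 iron): iron=6 quartz=10 torch=1
After 7 (craft wall): iron=6 quartz=7 torch=1 wall=3
After 8 (craft wall): iron=6 quartz=4 torch=1 wall=6
After 9 (craft wall): iron=6 quartz=1 torch=1 wall=9
After 10 (consume 1 torch): iron=6 quartz=1 wall=9
After 11 (consume 9 wall): iron=6 quartz=1
After 12 (gather 6 quartz): iron=6 quartz=7
After 13 (craft wall): iron=6 quartz=4 wall=3
After 14 (gather 1 iron): iron=7 quartz=4 wall=3
After 15 (gather 3 quartz): iron=7 quartz=7 wall=3
After 16 (craft wall): iron=7 quartz=4 wall=6
After 17 (gather 2 quartz): iron=7 quartz=6 wall=6
After 18 (consume 6 quartz): iron=7 wall=6

Answer: iron=7 wall=6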